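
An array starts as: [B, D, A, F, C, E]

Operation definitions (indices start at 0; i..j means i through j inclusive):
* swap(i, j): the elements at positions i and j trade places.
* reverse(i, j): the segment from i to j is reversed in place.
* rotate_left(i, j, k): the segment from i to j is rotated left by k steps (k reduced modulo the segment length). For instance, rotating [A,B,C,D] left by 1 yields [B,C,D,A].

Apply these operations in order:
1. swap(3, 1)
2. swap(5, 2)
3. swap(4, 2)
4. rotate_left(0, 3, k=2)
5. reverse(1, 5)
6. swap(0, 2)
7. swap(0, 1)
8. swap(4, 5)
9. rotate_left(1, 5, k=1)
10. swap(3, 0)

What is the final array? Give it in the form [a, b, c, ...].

After 1 (swap(3, 1)): [B, F, A, D, C, E]
After 2 (swap(5, 2)): [B, F, E, D, C, A]
After 3 (swap(4, 2)): [B, F, C, D, E, A]
After 4 (rotate_left(0, 3, k=2)): [C, D, B, F, E, A]
After 5 (reverse(1, 5)): [C, A, E, F, B, D]
After 6 (swap(0, 2)): [E, A, C, F, B, D]
After 7 (swap(0, 1)): [A, E, C, F, B, D]
After 8 (swap(4, 5)): [A, E, C, F, D, B]
After 9 (rotate_left(1, 5, k=1)): [A, C, F, D, B, E]
After 10 (swap(3, 0)): [D, C, F, A, B, E]

Answer: [D, C, F, A, B, E]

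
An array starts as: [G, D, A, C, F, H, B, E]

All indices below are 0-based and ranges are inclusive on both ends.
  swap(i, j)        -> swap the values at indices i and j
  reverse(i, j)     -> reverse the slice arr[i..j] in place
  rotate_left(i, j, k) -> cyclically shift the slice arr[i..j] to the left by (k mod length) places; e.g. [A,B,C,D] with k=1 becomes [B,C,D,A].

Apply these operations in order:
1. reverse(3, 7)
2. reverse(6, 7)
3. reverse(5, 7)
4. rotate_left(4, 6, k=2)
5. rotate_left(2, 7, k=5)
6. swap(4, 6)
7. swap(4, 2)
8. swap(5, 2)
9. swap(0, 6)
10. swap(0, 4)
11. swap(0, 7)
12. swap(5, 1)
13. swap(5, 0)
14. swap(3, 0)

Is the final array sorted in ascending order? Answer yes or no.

After 1 (reverse(3, 7)): [G, D, A, E, B, H, F, C]
After 2 (reverse(6, 7)): [G, D, A, E, B, H, C, F]
After 3 (reverse(5, 7)): [G, D, A, E, B, F, C, H]
After 4 (rotate_left(4, 6, k=2)): [G, D, A, E, C, B, F, H]
After 5 (rotate_left(2, 7, k=5)): [G, D, H, A, E, C, B, F]
After 6 (swap(4, 6)): [G, D, H, A, B, C, E, F]
After 7 (swap(4, 2)): [G, D, B, A, H, C, E, F]
After 8 (swap(5, 2)): [G, D, C, A, H, B, E, F]
After 9 (swap(0, 6)): [E, D, C, A, H, B, G, F]
After 10 (swap(0, 4)): [H, D, C, A, E, B, G, F]
After 11 (swap(0, 7)): [F, D, C, A, E, B, G, H]
After 12 (swap(5, 1)): [F, B, C, A, E, D, G, H]
After 13 (swap(5, 0)): [D, B, C, A, E, F, G, H]
After 14 (swap(3, 0)): [A, B, C, D, E, F, G, H]

Answer: yes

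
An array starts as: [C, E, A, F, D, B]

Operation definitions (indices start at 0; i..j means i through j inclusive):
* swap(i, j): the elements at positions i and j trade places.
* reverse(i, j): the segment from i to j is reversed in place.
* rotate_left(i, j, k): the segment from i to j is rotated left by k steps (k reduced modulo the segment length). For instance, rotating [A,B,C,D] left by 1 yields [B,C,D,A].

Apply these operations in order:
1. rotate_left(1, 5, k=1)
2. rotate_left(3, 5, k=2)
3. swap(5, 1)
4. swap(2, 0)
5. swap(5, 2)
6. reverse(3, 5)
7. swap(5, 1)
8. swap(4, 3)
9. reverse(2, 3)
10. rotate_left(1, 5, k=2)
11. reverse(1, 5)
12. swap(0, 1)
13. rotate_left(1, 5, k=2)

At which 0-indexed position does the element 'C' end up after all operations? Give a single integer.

After 1 (rotate_left(1, 5, k=1)): [C, A, F, D, B, E]
After 2 (rotate_left(3, 5, k=2)): [C, A, F, E, D, B]
After 3 (swap(5, 1)): [C, B, F, E, D, A]
After 4 (swap(2, 0)): [F, B, C, E, D, A]
After 5 (swap(5, 2)): [F, B, A, E, D, C]
After 6 (reverse(3, 5)): [F, B, A, C, D, E]
After 7 (swap(5, 1)): [F, E, A, C, D, B]
After 8 (swap(4, 3)): [F, E, A, D, C, B]
After 9 (reverse(2, 3)): [F, E, D, A, C, B]
After 10 (rotate_left(1, 5, k=2)): [F, A, C, B, E, D]
After 11 (reverse(1, 5)): [F, D, E, B, C, A]
After 12 (swap(0, 1)): [D, F, E, B, C, A]
After 13 (rotate_left(1, 5, k=2)): [D, B, C, A, F, E]

Answer: 2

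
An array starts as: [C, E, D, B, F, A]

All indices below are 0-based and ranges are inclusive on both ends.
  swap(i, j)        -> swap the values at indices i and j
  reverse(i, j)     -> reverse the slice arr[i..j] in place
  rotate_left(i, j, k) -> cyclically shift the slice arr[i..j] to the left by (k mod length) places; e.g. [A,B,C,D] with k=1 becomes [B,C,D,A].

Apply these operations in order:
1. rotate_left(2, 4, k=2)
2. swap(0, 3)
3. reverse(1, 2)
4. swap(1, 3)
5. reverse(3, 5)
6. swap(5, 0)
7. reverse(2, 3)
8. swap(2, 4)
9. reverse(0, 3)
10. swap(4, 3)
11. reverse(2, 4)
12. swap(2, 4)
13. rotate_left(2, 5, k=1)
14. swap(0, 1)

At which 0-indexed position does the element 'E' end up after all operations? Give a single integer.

Answer: 1

Derivation:
After 1 (rotate_left(2, 4, k=2)): [C, E, F, D, B, A]
After 2 (swap(0, 3)): [D, E, F, C, B, A]
After 3 (reverse(1, 2)): [D, F, E, C, B, A]
After 4 (swap(1, 3)): [D, C, E, F, B, A]
After 5 (reverse(3, 5)): [D, C, E, A, B, F]
After 6 (swap(5, 0)): [F, C, E, A, B, D]
After 7 (reverse(2, 3)): [F, C, A, E, B, D]
After 8 (swap(2, 4)): [F, C, B, E, A, D]
After 9 (reverse(0, 3)): [E, B, C, F, A, D]
After 10 (swap(4, 3)): [E, B, C, A, F, D]
After 11 (reverse(2, 4)): [E, B, F, A, C, D]
After 12 (swap(2, 4)): [E, B, C, A, F, D]
After 13 (rotate_left(2, 5, k=1)): [E, B, A, F, D, C]
After 14 (swap(0, 1)): [B, E, A, F, D, C]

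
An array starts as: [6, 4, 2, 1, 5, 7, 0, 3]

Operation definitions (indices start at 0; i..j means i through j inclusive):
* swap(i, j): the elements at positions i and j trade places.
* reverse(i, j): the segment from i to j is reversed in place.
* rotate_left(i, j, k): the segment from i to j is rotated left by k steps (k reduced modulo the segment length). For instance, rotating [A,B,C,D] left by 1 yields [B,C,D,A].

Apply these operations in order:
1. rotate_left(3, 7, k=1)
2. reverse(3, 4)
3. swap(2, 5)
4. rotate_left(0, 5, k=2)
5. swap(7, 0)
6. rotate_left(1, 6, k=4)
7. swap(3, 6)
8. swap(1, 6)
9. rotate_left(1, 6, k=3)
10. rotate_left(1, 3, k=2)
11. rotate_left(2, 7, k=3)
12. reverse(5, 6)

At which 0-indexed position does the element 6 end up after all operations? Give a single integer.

Answer: 3

Derivation:
After 1 (rotate_left(3, 7, k=1)): [6, 4, 2, 5, 7, 0, 3, 1]
After 2 (reverse(3, 4)): [6, 4, 2, 7, 5, 0, 3, 1]
After 3 (swap(2, 5)): [6, 4, 0, 7, 5, 2, 3, 1]
After 4 (rotate_left(0, 5, k=2)): [0, 7, 5, 2, 6, 4, 3, 1]
After 5 (swap(7, 0)): [1, 7, 5, 2, 6, 4, 3, 0]
After 6 (rotate_left(1, 6, k=4)): [1, 4, 3, 7, 5, 2, 6, 0]
After 7 (swap(3, 6)): [1, 4, 3, 6, 5, 2, 7, 0]
After 8 (swap(1, 6)): [1, 7, 3, 6, 5, 2, 4, 0]
After 9 (rotate_left(1, 6, k=3)): [1, 5, 2, 4, 7, 3, 6, 0]
After 10 (rotate_left(1, 3, k=2)): [1, 4, 5, 2, 7, 3, 6, 0]
After 11 (rotate_left(2, 7, k=3)): [1, 4, 3, 6, 0, 5, 2, 7]
After 12 (reverse(5, 6)): [1, 4, 3, 6, 0, 2, 5, 7]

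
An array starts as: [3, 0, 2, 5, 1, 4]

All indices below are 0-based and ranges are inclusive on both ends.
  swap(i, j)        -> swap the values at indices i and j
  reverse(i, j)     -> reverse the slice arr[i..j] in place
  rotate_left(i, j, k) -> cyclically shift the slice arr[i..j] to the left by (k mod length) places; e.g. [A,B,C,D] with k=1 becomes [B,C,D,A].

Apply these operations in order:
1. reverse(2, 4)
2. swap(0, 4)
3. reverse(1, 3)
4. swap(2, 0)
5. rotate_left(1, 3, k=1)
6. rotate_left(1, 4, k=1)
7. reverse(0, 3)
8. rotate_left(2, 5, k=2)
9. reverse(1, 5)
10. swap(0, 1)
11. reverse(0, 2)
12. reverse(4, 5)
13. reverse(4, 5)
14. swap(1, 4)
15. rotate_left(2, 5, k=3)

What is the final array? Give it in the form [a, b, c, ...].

Answer: [0, 2, 5, 1, 4, 3]

Derivation:
After 1 (reverse(2, 4)): [3, 0, 1, 5, 2, 4]
After 2 (swap(0, 4)): [2, 0, 1, 5, 3, 4]
After 3 (reverse(1, 3)): [2, 5, 1, 0, 3, 4]
After 4 (swap(2, 0)): [1, 5, 2, 0, 3, 4]
After 5 (rotate_left(1, 3, k=1)): [1, 2, 0, 5, 3, 4]
After 6 (rotate_left(1, 4, k=1)): [1, 0, 5, 3, 2, 4]
After 7 (reverse(0, 3)): [3, 5, 0, 1, 2, 4]
After 8 (rotate_left(2, 5, k=2)): [3, 5, 2, 4, 0, 1]
After 9 (reverse(1, 5)): [3, 1, 0, 4, 2, 5]
After 10 (swap(0, 1)): [1, 3, 0, 4, 2, 5]
After 11 (reverse(0, 2)): [0, 3, 1, 4, 2, 5]
After 12 (reverse(4, 5)): [0, 3, 1, 4, 5, 2]
After 13 (reverse(4, 5)): [0, 3, 1, 4, 2, 5]
After 14 (swap(1, 4)): [0, 2, 1, 4, 3, 5]
After 15 (rotate_left(2, 5, k=3)): [0, 2, 5, 1, 4, 3]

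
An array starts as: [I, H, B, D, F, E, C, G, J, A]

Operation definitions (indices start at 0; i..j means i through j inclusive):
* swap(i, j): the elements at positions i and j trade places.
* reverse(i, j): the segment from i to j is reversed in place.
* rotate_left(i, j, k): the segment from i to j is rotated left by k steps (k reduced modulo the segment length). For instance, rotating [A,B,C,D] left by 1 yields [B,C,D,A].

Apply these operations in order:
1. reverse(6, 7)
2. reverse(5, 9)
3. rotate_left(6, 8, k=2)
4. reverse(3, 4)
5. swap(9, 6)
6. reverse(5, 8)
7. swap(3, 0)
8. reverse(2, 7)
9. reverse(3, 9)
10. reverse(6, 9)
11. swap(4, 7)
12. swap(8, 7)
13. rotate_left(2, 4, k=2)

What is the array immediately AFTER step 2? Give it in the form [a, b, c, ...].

Answer: [I, H, B, D, F, A, J, C, G, E]

Derivation:
After 1 (reverse(6, 7)): [I, H, B, D, F, E, G, C, J, A]
After 2 (reverse(5, 9)): [I, H, B, D, F, A, J, C, G, E]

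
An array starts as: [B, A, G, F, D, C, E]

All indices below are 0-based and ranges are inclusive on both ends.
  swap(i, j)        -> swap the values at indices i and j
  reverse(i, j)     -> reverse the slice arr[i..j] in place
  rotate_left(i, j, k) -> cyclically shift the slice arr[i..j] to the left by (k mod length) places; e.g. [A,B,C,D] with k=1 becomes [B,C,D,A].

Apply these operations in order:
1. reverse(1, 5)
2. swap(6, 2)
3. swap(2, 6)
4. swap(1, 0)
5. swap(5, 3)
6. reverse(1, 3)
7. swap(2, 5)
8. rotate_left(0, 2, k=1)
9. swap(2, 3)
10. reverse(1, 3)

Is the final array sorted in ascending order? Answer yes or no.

Answer: no

Derivation:
After 1 (reverse(1, 5)): [B, C, D, F, G, A, E]
After 2 (swap(6, 2)): [B, C, E, F, G, A, D]
After 3 (swap(2, 6)): [B, C, D, F, G, A, E]
After 4 (swap(1, 0)): [C, B, D, F, G, A, E]
After 5 (swap(5, 3)): [C, B, D, A, G, F, E]
After 6 (reverse(1, 3)): [C, A, D, B, G, F, E]
After 7 (swap(2, 5)): [C, A, F, B, G, D, E]
After 8 (rotate_left(0, 2, k=1)): [A, F, C, B, G, D, E]
After 9 (swap(2, 3)): [A, F, B, C, G, D, E]
After 10 (reverse(1, 3)): [A, C, B, F, G, D, E]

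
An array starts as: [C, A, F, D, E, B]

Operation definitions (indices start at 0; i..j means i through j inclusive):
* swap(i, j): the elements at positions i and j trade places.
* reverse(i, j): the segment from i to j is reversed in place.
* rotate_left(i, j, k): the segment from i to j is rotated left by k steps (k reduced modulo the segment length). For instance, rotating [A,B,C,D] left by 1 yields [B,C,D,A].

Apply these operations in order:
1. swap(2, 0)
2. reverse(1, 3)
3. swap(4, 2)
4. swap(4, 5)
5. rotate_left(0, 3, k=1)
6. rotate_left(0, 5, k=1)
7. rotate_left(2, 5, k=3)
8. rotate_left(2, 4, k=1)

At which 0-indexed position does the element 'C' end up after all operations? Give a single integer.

After 1 (swap(2, 0)): [F, A, C, D, E, B]
After 2 (reverse(1, 3)): [F, D, C, A, E, B]
After 3 (swap(4, 2)): [F, D, E, A, C, B]
After 4 (swap(4, 5)): [F, D, E, A, B, C]
After 5 (rotate_left(0, 3, k=1)): [D, E, A, F, B, C]
After 6 (rotate_left(0, 5, k=1)): [E, A, F, B, C, D]
After 7 (rotate_left(2, 5, k=3)): [E, A, D, F, B, C]
After 8 (rotate_left(2, 4, k=1)): [E, A, F, B, D, C]

Answer: 5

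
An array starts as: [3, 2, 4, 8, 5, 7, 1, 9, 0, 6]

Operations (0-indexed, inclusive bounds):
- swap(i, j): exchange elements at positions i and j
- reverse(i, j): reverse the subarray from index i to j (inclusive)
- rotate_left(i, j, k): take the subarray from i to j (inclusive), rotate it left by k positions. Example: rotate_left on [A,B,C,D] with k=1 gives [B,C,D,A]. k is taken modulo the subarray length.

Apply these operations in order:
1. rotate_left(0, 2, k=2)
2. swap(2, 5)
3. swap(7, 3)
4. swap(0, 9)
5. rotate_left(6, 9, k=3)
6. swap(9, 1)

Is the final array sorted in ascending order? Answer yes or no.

Answer: no

Derivation:
After 1 (rotate_left(0, 2, k=2)): [4, 3, 2, 8, 5, 7, 1, 9, 0, 6]
After 2 (swap(2, 5)): [4, 3, 7, 8, 5, 2, 1, 9, 0, 6]
After 3 (swap(7, 3)): [4, 3, 7, 9, 5, 2, 1, 8, 0, 6]
After 4 (swap(0, 9)): [6, 3, 7, 9, 5, 2, 1, 8, 0, 4]
After 5 (rotate_left(6, 9, k=3)): [6, 3, 7, 9, 5, 2, 4, 1, 8, 0]
After 6 (swap(9, 1)): [6, 0, 7, 9, 5, 2, 4, 1, 8, 3]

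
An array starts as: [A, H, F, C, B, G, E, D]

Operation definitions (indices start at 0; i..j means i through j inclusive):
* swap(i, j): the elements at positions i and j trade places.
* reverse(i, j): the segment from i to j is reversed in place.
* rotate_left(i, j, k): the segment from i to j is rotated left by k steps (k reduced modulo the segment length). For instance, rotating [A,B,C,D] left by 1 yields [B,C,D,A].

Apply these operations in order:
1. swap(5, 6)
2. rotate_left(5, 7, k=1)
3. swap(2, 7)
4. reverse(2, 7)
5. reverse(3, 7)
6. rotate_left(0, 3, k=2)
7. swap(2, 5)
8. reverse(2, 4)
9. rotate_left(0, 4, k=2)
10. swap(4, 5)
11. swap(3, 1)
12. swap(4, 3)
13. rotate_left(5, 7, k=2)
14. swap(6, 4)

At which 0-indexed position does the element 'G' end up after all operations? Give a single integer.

Answer: 7

Derivation:
After 1 (swap(5, 6)): [A, H, F, C, B, E, G, D]
After 2 (rotate_left(5, 7, k=1)): [A, H, F, C, B, G, D, E]
After 3 (swap(2, 7)): [A, H, E, C, B, G, D, F]
After 4 (reverse(2, 7)): [A, H, F, D, G, B, C, E]
After 5 (reverse(3, 7)): [A, H, F, E, C, B, G, D]
After 6 (rotate_left(0, 3, k=2)): [F, E, A, H, C, B, G, D]
After 7 (swap(2, 5)): [F, E, B, H, C, A, G, D]
After 8 (reverse(2, 4)): [F, E, C, H, B, A, G, D]
After 9 (rotate_left(0, 4, k=2)): [C, H, B, F, E, A, G, D]
After 10 (swap(4, 5)): [C, H, B, F, A, E, G, D]
After 11 (swap(3, 1)): [C, F, B, H, A, E, G, D]
After 12 (swap(4, 3)): [C, F, B, A, H, E, G, D]
After 13 (rotate_left(5, 7, k=2)): [C, F, B, A, H, D, E, G]
After 14 (swap(6, 4)): [C, F, B, A, E, D, H, G]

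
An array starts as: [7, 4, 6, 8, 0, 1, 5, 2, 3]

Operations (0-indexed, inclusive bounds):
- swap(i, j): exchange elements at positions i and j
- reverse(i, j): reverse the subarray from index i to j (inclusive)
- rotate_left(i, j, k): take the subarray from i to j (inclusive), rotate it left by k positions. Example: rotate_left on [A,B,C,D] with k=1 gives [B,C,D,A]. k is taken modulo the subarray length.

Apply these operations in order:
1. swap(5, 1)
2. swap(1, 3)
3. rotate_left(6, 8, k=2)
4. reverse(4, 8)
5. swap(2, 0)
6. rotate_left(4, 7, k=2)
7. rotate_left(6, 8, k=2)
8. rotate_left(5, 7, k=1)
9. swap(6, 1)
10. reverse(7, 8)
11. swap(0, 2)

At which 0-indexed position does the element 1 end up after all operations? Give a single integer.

After 1 (swap(5, 1)): [7, 1, 6, 8, 0, 4, 5, 2, 3]
After 2 (swap(1, 3)): [7, 8, 6, 1, 0, 4, 5, 2, 3]
After 3 (rotate_left(6, 8, k=2)): [7, 8, 6, 1, 0, 4, 3, 5, 2]
After 4 (reverse(4, 8)): [7, 8, 6, 1, 2, 5, 3, 4, 0]
After 5 (swap(2, 0)): [6, 8, 7, 1, 2, 5, 3, 4, 0]
After 6 (rotate_left(4, 7, k=2)): [6, 8, 7, 1, 3, 4, 2, 5, 0]
After 7 (rotate_left(6, 8, k=2)): [6, 8, 7, 1, 3, 4, 0, 2, 5]
After 8 (rotate_left(5, 7, k=1)): [6, 8, 7, 1, 3, 0, 2, 4, 5]
After 9 (swap(6, 1)): [6, 2, 7, 1, 3, 0, 8, 4, 5]
After 10 (reverse(7, 8)): [6, 2, 7, 1, 3, 0, 8, 5, 4]
After 11 (swap(0, 2)): [7, 2, 6, 1, 3, 0, 8, 5, 4]

Answer: 3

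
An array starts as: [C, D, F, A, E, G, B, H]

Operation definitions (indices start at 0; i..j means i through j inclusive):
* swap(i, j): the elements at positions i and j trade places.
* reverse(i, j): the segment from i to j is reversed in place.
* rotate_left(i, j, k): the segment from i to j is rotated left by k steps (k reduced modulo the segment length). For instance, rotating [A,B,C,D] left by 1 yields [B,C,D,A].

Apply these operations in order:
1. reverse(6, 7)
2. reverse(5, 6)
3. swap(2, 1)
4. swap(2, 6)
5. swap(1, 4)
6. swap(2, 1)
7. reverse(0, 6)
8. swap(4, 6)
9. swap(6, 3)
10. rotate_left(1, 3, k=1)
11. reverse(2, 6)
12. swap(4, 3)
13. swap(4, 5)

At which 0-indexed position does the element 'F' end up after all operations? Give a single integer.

After 1 (reverse(6, 7)): [C, D, F, A, E, G, H, B]
After 2 (reverse(5, 6)): [C, D, F, A, E, H, G, B]
After 3 (swap(2, 1)): [C, F, D, A, E, H, G, B]
After 4 (swap(2, 6)): [C, F, G, A, E, H, D, B]
After 5 (swap(1, 4)): [C, E, G, A, F, H, D, B]
After 6 (swap(2, 1)): [C, G, E, A, F, H, D, B]
After 7 (reverse(0, 6)): [D, H, F, A, E, G, C, B]
After 8 (swap(4, 6)): [D, H, F, A, C, G, E, B]
After 9 (swap(6, 3)): [D, H, F, E, C, G, A, B]
After 10 (rotate_left(1, 3, k=1)): [D, F, E, H, C, G, A, B]
After 11 (reverse(2, 6)): [D, F, A, G, C, H, E, B]
After 12 (swap(4, 3)): [D, F, A, C, G, H, E, B]
After 13 (swap(4, 5)): [D, F, A, C, H, G, E, B]

Answer: 1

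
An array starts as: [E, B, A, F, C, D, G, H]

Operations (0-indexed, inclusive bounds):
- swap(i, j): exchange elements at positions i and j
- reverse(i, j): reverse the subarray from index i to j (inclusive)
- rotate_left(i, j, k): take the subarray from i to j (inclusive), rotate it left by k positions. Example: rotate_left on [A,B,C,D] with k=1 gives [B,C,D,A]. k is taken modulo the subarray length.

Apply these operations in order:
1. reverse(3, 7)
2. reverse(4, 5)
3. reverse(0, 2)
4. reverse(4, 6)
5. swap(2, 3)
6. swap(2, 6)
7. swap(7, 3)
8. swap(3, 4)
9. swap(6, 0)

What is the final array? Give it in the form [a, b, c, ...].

Answer: [H, B, D, C, F, G, A, E]

Derivation:
After 1 (reverse(3, 7)): [E, B, A, H, G, D, C, F]
After 2 (reverse(4, 5)): [E, B, A, H, D, G, C, F]
After 3 (reverse(0, 2)): [A, B, E, H, D, G, C, F]
After 4 (reverse(4, 6)): [A, B, E, H, C, G, D, F]
After 5 (swap(2, 3)): [A, B, H, E, C, G, D, F]
After 6 (swap(2, 6)): [A, B, D, E, C, G, H, F]
After 7 (swap(7, 3)): [A, B, D, F, C, G, H, E]
After 8 (swap(3, 4)): [A, B, D, C, F, G, H, E]
After 9 (swap(6, 0)): [H, B, D, C, F, G, A, E]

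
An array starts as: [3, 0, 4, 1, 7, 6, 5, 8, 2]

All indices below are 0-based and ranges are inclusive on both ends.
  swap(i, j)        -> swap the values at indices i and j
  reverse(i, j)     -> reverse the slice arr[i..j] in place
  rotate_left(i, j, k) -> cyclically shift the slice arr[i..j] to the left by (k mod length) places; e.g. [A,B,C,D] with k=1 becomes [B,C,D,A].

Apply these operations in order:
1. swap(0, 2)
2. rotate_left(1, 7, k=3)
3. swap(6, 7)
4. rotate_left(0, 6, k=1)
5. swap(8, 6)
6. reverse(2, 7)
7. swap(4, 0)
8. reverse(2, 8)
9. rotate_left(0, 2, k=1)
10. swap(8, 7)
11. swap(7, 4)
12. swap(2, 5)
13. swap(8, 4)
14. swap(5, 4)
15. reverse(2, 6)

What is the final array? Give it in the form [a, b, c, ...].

After 1 (swap(0, 2)): [4, 0, 3, 1, 7, 6, 5, 8, 2]
After 2 (rotate_left(1, 7, k=3)): [4, 7, 6, 5, 8, 0, 3, 1, 2]
After 3 (swap(6, 7)): [4, 7, 6, 5, 8, 0, 1, 3, 2]
After 4 (rotate_left(0, 6, k=1)): [7, 6, 5, 8, 0, 1, 4, 3, 2]
After 5 (swap(8, 6)): [7, 6, 5, 8, 0, 1, 2, 3, 4]
After 6 (reverse(2, 7)): [7, 6, 3, 2, 1, 0, 8, 5, 4]
After 7 (swap(4, 0)): [1, 6, 3, 2, 7, 0, 8, 5, 4]
After 8 (reverse(2, 8)): [1, 6, 4, 5, 8, 0, 7, 2, 3]
After 9 (rotate_left(0, 2, k=1)): [6, 4, 1, 5, 8, 0, 7, 2, 3]
After 10 (swap(8, 7)): [6, 4, 1, 5, 8, 0, 7, 3, 2]
After 11 (swap(7, 4)): [6, 4, 1, 5, 3, 0, 7, 8, 2]
After 12 (swap(2, 5)): [6, 4, 0, 5, 3, 1, 7, 8, 2]
After 13 (swap(8, 4)): [6, 4, 0, 5, 2, 1, 7, 8, 3]
After 14 (swap(5, 4)): [6, 4, 0, 5, 1, 2, 7, 8, 3]
After 15 (reverse(2, 6)): [6, 4, 7, 2, 1, 5, 0, 8, 3]

Answer: [6, 4, 7, 2, 1, 5, 0, 8, 3]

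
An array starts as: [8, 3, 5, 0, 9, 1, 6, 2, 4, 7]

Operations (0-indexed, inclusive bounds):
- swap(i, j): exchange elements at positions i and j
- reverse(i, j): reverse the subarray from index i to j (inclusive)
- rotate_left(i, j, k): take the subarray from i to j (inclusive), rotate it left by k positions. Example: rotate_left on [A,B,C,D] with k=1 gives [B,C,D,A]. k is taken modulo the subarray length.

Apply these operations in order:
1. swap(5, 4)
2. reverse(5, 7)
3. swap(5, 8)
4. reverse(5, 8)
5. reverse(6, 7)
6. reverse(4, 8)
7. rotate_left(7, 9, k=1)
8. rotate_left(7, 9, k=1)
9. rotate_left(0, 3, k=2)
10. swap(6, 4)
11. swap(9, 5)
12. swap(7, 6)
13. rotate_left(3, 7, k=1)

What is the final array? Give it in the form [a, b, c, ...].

After 1 (swap(5, 4)): [8, 3, 5, 0, 1, 9, 6, 2, 4, 7]
After 2 (reverse(5, 7)): [8, 3, 5, 0, 1, 2, 6, 9, 4, 7]
After 3 (swap(5, 8)): [8, 3, 5, 0, 1, 4, 6, 9, 2, 7]
After 4 (reverse(5, 8)): [8, 3, 5, 0, 1, 2, 9, 6, 4, 7]
After 5 (reverse(6, 7)): [8, 3, 5, 0, 1, 2, 6, 9, 4, 7]
After 6 (reverse(4, 8)): [8, 3, 5, 0, 4, 9, 6, 2, 1, 7]
After 7 (rotate_left(7, 9, k=1)): [8, 3, 5, 0, 4, 9, 6, 1, 7, 2]
After 8 (rotate_left(7, 9, k=1)): [8, 3, 5, 0, 4, 9, 6, 7, 2, 1]
After 9 (rotate_left(0, 3, k=2)): [5, 0, 8, 3, 4, 9, 6, 7, 2, 1]
After 10 (swap(6, 4)): [5, 0, 8, 3, 6, 9, 4, 7, 2, 1]
After 11 (swap(9, 5)): [5, 0, 8, 3, 6, 1, 4, 7, 2, 9]
After 12 (swap(7, 6)): [5, 0, 8, 3, 6, 1, 7, 4, 2, 9]
After 13 (rotate_left(3, 7, k=1)): [5, 0, 8, 6, 1, 7, 4, 3, 2, 9]

Answer: [5, 0, 8, 6, 1, 7, 4, 3, 2, 9]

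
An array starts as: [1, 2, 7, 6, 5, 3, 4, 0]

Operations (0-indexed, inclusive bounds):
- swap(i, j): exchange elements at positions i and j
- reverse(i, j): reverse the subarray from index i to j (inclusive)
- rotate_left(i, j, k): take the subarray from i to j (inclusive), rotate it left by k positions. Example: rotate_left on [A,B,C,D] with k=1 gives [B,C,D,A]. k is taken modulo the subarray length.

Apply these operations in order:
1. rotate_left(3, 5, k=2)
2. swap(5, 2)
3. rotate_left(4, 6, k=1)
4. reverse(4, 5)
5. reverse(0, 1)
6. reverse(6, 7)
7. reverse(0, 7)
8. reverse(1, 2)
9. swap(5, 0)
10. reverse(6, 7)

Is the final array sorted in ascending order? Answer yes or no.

Answer: no

Derivation:
After 1 (rotate_left(3, 5, k=2)): [1, 2, 7, 3, 6, 5, 4, 0]
After 2 (swap(5, 2)): [1, 2, 5, 3, 6, 7, 4, 0]
After 3 (rotate_left(4, 6, k=1)): [1, 2, 5, 3, 7, 4, 6, 0]
After 4 (reverse(4, 5)): [1, 2, 5, 3, 4, 7, 6, 0]
After 5 (reverse(0, 1)): [2, 1, 5, 3, 4, 7, 6, 0]
After 6 (reverse(6, 7)): [2, 1, 5, 3, 4, 7, 0, 6]
After 7 (reverse(0, 7)): [6, 0, 7, 4, 3, 5, 1, 2]
After 8 (reverse(1, 2)): [6, 7, 0, 4, 3, 5, 1, 2]
After 9 (swap(5, 0)): [5, 7, 0, 4, 3, 6, 1, 2]
After 10 (reverse(6, 7)): [5, 7, 0, 4, 3, 6, 2, 1]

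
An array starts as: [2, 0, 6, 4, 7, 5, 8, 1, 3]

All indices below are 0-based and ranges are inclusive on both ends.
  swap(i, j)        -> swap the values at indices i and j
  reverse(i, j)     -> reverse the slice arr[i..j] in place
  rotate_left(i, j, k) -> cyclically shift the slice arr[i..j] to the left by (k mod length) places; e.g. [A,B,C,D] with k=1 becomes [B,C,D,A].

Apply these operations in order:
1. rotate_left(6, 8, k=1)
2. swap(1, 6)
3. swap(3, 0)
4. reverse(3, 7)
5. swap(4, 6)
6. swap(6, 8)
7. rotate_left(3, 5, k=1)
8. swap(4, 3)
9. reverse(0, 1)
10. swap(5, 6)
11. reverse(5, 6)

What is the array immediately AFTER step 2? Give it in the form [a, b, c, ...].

After 1 (rotate_left(6, 8, k=1)): [2, 0, 6, 4, 7, 5, 1, 3, 8]
After 2 (swap(1, 6)): [2, 1, 6, 4, 7, 5, 0, 3, 8]

Answer: [2, 1, 6, 4, 7, 5, 0, 3, 8]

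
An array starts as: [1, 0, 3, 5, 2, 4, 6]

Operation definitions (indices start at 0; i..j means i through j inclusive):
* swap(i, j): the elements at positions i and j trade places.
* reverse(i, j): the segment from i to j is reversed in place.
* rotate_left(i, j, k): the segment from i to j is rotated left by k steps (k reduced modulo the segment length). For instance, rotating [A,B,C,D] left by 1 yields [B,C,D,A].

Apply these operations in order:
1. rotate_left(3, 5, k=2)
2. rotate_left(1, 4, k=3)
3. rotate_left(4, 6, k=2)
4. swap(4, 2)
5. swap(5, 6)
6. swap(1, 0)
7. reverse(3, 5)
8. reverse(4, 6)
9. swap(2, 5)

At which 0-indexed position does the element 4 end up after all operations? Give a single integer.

After 1 (rotate_left(3, 5, k=2)): [1, 0, 3, 4, 5, 2, 6]
After 2 (rotate_left(1, 4, k=3)): [1, 5, 0, 3, 4, 2, 6]
After 3 (rotate_left(4, 6, k=2)): [1, 5, 0, 3, 6, 4, 2]
After 4 (swap(4, 2)): [1, 5, 6, 3, 0, 4, 2]
After 5 (swap(5, 6)): [1, 5, 6, 3, 0, 2, 4]
After 6 (swap(1, 0)): [5, 1, 6, 3, 0, 2, 4]
After 7 (reverse(3, 5)): [5, 1, 6, 2, 0, 3, 4]
After 8 (reverse(4, 6)): [5, 1, 6, 2, 4, 3, 0]
After 9 (swap(2, 5)): [5, 1, 3, 2, 4, 6, 0]

Answer: 4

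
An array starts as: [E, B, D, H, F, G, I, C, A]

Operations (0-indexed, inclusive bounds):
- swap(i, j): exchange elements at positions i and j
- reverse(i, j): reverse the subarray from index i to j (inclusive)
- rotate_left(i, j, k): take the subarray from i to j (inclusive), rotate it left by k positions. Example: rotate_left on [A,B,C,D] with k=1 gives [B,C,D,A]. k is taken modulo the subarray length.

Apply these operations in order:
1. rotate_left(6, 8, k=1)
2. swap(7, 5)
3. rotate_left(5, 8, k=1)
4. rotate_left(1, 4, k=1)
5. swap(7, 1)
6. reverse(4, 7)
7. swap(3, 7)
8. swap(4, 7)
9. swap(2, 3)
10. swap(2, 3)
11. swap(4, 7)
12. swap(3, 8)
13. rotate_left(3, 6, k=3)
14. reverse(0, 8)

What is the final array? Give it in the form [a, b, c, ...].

Answer: [B, F, G, D, A, C, H, I, E]

Derivation:
After 1 (rotate_left(6, 8, k=1)): [E, B, D, H, F, G, C, A, I]
After 2 (swap(7, 5)): [E, B, D, H, F, A, C, G, I]
After 3 (rotate_left(5, 8, k=1)): [E, B, D, H, F, C, G, I, A]
After 4 (rotate_left(1, 4, k=1)): [E, D, H, F, B, C, G, I, A]
After 5 (swap(7, 1)): [E, I, H, F, B, C, G, D, A]
After 6 (reverse(4, 7)): [E, I, H, F, D, G, C, B, A]
After 7 (swap(3, 7)): [E, I, H, B, D, G, C, F, A]
After 8 (swap(4, 7)): [E, I, H, B, F, G, C, D, A]
After 9 (swap(2, 3)): [E, I, B, H, F, G, C, D, A]
After 10 (swap(2, 3)): [E, I, H, B, F, G, C, D, A]
After 11 (swap(4, 7)): [E, I, H, B, D, G, C, F, A]
After 12 (swap(3, 8)): [E, I, H, A, D, G, C, F, B]
After 13 (rotate_left(3, 6, k=3)): [E, I, H, C, A, D, G, F, B]
After 14 (reverse(0, 8)): [B, F, G, D, A, C, H, I, E]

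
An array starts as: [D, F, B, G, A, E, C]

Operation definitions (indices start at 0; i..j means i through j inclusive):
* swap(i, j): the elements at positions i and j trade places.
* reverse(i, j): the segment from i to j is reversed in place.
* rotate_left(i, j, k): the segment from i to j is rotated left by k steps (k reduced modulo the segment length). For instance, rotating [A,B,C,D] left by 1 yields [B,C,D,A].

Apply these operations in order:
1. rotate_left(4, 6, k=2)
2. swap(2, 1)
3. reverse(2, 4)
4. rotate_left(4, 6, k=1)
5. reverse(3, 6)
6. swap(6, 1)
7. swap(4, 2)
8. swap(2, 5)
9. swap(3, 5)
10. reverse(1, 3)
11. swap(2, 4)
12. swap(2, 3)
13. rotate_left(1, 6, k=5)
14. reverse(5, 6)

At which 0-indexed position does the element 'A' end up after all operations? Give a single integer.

Answer: 6

Derivation:
After 1 (rotate_left(4, 6, k=2)): [D, F, B, G, C, A, E]
After 2 (swap(2, 1)): [D, B, F, G, C, A, E]
After 3 (reverse(2, 4)): [D, B, C, G, F, A, E]
After 4 (rotate_left(4, 6, k=1)): [D, B, C, G, A, E, F]
After 5 (reverse(3, 6)): [D, B, C, F, E, A, G]
After 6 (swap(6, 1)): [D, G, C, F, E, A, B]
After 7 (swap(4, 2)): [D, G, E, F, C, A, B]
After 8 (swap(2, 5)): [D, G, A, F, C, E, B]
After 9 (swap(3, 5)): [D, G, A, E, C, F, B]
After 10 (reverse(1, 3)): [D, E, A, G, C, F, B]
After 11 (swap(2, 4)): [D, E, C, G, A, F, B]
After 12 (swap(2, 3)): [D, E, G, C, A, F, B]
After 13 (rotate_left(1, 6, k=5)): [D, B, E, G, C, A, F]
After 14 (reverse(5, 6)): [D, B, E, G, C, F, A]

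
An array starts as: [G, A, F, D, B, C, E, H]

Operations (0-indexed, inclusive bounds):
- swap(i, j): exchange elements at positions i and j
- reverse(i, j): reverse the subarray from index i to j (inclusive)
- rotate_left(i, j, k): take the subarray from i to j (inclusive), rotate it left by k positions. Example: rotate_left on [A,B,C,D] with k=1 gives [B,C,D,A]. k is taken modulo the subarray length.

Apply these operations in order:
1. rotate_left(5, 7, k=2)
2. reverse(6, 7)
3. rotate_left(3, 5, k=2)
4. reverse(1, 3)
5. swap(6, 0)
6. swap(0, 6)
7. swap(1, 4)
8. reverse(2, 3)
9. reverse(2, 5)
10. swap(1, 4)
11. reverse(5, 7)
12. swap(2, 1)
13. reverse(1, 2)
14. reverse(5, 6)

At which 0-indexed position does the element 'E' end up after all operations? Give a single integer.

After 1 (rotate_left(5, 7, k=2)): [G, A, F, D, B, H, C, E]
After 2 (reverse(6, 7)): [G, A, F, D, B, H, E, C]
After 3 (rotate_left(3, 5, k=2)): [G, A, F, H, D, B, E, C]
After 4 (reverse(1, 3)): [G, H, F, A, D, B, E, C]
After 5 (swap(6, 0)): [E, H, F, A, D, B, G, C]
After 6 (swap(0, 6)): [G, H, F, A, D, B, E, C]
After 7 (swap(1, 4)): [G, D, F, A, H, B, E, C]
After 8 (reverse(2, 3)): [G, D, A, F, H, B, E, C]
After 9 (reverse(2, 5)): [G, D, B, H, F, A, E, C]
After 10 (swap(1, 4)): [G, F, B, H, D, A, E, C]
After 11 (reverse(5, 7)): [G, F, B, H, D, C, E, A]
After 12 (swap(2, 1)): [G, B, F, H, D, C, E, A]
After 13 (reverse(1, 2)): [G, F, B, H, D, C, E, A]
After 14 (reverse(5, 6)): [G, F, B, H, D, E, C, A]

Answer: 5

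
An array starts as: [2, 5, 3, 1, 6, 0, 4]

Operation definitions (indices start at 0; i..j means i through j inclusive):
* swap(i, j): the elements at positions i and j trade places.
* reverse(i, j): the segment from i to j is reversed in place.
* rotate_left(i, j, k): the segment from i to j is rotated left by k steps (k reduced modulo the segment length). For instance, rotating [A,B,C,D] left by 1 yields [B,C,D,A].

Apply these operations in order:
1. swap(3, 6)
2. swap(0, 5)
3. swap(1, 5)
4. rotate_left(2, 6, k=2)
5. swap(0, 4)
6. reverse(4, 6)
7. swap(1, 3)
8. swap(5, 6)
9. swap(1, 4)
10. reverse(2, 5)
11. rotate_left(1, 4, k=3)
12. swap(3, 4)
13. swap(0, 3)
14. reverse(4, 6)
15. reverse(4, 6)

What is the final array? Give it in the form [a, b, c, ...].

Answer: [5, 2, 4, 1, 0, 6, 3]

Derivation:
After 1 (swap(3, 6)): [2, 5, 3, 4, 6, 0, 1]
After 2 (swap(0, 5)): [0, 5, 3, 4, 6, 2, 1]
After 3 (swap(1, 5)): [0, 2, 3, 4, 6, 5, 1]
After 4 (rotate_left(2, 6, k=2)): [0, 2, 6, 5, 1, 3, 4]
After 5 (swap(0, 4)): [1, 2, 6, 5, 0, 3, 4]
After 6 (reverse(4, 6)): [1, 2, 6, 5, 4, 3, 0]
After 7 (swap(1, 3)): [1, 5, 6, 2, 4, 3, 0]
After 8 (swap(5, 6)): [1, 5, 6, 2, 4, 0, 3]
After 9 (swap(1, 4)): [1, 4, 6, 2, 5, 0, 3]
After 10 (reverse(2, 5)): [1, 4, 0, 5, 2, 6, 3]
After 11 (rotate_left(1, 4, k=3)): [1, 2, 4, 0, 5, 6, 3]
After 12 (swap(3, 4)): [1, 2, 4, 5, 0, 6, 3]
After 13 (swap(0, 3)): [5, 2, 4, 1, 0, 6, 3]
After 14 (reverse(4, 6)): [5, 2, 4, 1, 3, 6, 0]
After 15 (reverse(4, 6)): [5, 2, 4, 1, 0, 6, 3]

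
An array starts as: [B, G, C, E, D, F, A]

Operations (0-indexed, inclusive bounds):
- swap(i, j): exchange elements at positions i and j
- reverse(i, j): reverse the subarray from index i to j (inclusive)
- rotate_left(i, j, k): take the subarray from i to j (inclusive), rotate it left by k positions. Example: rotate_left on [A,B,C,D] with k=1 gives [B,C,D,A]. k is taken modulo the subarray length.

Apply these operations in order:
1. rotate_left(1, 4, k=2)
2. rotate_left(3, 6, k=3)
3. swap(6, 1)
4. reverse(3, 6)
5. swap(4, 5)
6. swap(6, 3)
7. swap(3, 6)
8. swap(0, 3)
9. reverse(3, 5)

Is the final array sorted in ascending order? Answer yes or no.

After 1 (rotate_left(1, 4, k=2)): [B, E, D, G, C, F, A]
After 2 (rotate_left(3, 6, k=3)): [B, E, D, A, G, C, F]
After 3 (swap(6, 1)): [B, F, D, A, G, C, E]
After 4 (reverse(3, 6)): [B, F, D, E, C, G, A]
After 5 (swap(4, 5)): [B, F, D, E, G, C, A]
After 6 (swap(6, 3)): [B, F, D, A, G, C, E]
After 7 (swap(3, 6)): [B, F, D, E, G, C, A]
After 8 (swap(0, 3)): [E, F, D, B, G, C, A]
After 9 (reverse(3, 5)): [E, F, D, C, G, B, A]

Answer: no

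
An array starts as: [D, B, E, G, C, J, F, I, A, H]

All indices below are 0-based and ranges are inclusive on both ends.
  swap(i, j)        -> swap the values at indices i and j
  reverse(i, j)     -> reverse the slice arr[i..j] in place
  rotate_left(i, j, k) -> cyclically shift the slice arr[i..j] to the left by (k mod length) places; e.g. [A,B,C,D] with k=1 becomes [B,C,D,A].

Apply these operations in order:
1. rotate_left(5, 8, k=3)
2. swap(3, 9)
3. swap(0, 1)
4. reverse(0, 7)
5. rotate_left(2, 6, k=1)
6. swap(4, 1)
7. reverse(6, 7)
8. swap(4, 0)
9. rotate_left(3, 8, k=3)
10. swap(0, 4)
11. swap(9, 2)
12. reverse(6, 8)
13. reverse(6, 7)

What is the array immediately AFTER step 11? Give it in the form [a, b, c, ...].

Answer: [A, E, G, B, J, I, H, F, D, C]

Derivation:
After 1 (rotate_left(5, 8, k=3)): [D, B, E, G, C, A, J, F, I, H]
After 2 (swap(3, 9)): [D, B, E, H, C, A, J, F, I, G]
After 3 (swap(0, 1)): [B, D, E, H, C, A, J, F, I, G]
After 4 (reverse(0, 7)): [F, J, A, C, H, E, D, B, I, G]
After 5 (rotate_left(2, 6, k=1)): [F, J, C, H, E, D, A, B, I, G]
After 6 (swap(4, 1)): [F, E, C, H, J, D, A, B, I, G]
After 7 (reverse(6, 7)): [F, E, C, H, J, D, B, A, I, G]
After 8 (swap(4, 0)): [J, E, C, H, F, D, B, A, I, G]
After 9 (rotate_left(3, 8, k=3)): [J, E, C, B, A, I, H, F, D, G]
After 10 (swap(0, 4)): [A, E, C, B, J, I, H, F, D, G]
After 11 (swap(9, 2)): [A, E, G, B, J, I, H, F, D, C]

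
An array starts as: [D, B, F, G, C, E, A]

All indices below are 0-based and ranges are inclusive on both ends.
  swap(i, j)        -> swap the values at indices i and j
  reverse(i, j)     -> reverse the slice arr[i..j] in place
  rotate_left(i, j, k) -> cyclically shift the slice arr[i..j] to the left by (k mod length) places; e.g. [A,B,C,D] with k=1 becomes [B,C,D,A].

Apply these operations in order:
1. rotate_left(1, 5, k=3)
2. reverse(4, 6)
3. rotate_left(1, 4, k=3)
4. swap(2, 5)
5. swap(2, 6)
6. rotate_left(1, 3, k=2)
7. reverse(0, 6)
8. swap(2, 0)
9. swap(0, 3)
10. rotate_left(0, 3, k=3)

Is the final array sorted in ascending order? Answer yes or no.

Answer: no

Derivation:
After 1 (rotate_left(1, 5, k=3)): [D, C, E, B, F, G, A]
After 2 (reverse(4, 6)): [D, C, E, B, A, G, F]
After 3 (rotate_left(1, 4, k=3)): [D, A, C, E, B, G, F]
After 4 (swap(2, 5)): [D, A, G, E, B, C, F]
After 5 (swap(2, 6)): [D, A, F, E, B, C, G]
After 6 (rotate_left(1, 3, k=2)): [D, E, A, F, B, C, G]
After 7 (reverse(0, 6)): [G, C, B, F, A, E, D]
After 8 (swap(2, 0)): [B, C, G, F, A, E, D]
After 9 (swap(0, 3)): [F, C, G, B, A, E, D]
After 10 (rotate_left(0, 3, k=3)): [B, F, C, G, A, E, D]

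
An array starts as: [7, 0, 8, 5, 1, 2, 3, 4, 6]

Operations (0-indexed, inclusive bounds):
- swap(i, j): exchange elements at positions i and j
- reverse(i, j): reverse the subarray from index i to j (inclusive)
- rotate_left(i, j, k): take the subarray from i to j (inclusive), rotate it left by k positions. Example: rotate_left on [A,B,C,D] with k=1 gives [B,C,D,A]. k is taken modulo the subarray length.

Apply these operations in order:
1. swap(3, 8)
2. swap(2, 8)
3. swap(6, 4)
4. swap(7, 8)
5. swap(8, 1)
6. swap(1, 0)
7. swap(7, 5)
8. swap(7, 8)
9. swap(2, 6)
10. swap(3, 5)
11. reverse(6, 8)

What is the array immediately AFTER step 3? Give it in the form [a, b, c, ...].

After 1 (swap(3, 8)): [7, 0, 8, 6, 1, 2, 3, 4, 5]
After 2 (swap(2, 8)): [7, 0, 5, 6, 1, 2, 3, 4, 8]
After 3 (swap(6, 4)): [7, 0, 5, 6, 3, 2, 1, 4, 8]

Answer: [7, 0, 5, 6, 3, 2, 1, 4, 8]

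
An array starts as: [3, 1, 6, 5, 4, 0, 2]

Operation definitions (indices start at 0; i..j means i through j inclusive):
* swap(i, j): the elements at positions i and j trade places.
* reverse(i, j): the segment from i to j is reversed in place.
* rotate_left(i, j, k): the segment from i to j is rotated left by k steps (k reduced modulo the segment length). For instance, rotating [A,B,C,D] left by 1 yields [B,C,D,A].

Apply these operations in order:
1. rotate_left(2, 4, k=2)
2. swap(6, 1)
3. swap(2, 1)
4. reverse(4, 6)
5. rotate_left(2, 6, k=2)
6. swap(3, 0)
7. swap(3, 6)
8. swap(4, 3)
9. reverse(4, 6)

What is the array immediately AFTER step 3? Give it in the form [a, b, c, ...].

Answer: [3, 4, 2, 6, 5, 0, 1]

Derivation:
After 1 (rotate_left(2, 4, k=2)): [3, 1, 4, 6, 5, 0, 2]
After 2 (swap(6, 1)): [3, 2, 4, 6, 5, 0, 1]
After 3 (swap(2, 1)): [3, 4, 2, 6, 5, 0, 1]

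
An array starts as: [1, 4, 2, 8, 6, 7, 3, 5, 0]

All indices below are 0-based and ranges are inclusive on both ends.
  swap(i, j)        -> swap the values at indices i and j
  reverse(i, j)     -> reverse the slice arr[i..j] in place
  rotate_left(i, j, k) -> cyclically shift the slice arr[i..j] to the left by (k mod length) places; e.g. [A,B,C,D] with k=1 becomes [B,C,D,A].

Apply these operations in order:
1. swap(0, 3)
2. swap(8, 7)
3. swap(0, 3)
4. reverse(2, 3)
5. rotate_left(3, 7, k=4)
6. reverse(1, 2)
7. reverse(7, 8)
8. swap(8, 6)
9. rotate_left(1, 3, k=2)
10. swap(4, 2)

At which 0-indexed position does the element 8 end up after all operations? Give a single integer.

After 1 (swap(0, 3)): [8, 4, 2, 1, 6, 7, 3, 5, 0]
After 2 (swap(8, 7)): [8, 4, 2, 1, 6, 7, 3, 0, 5]
After 3 (swap(0, 3)): [1, 4, 2, 8, 6, 7, 3, 0, 5]
After 4 (reverse(2, 3)): [1, 4, 8, 2, 6, 7, 3, 0, 5]
After 5 (rotate_left(3, 7, k=4)): [1, 4, 8, 0, 2, 6, 7, 3, 5]
After 6 (reverse(1, 2)): [1, 8, 4, 0, 2, 6, 7, 3, 5]
After 7 (reverse(7, 8)): [1, 8, 4, 0, 2, 6, 7, 5, 3]
After 8 (swap(8, 6)): [1, 8, 4, 0, 2, 6, 3, 5, 7]
After 9 (rotate_left(1, 3, k=2)): [1, 0, 8, 4, 2, 6, 3, 5, 7]
After 10 (swap(4, 2)): [1, 0, 2, 4, 8, 6, 3, 5, 7]

Answer: 4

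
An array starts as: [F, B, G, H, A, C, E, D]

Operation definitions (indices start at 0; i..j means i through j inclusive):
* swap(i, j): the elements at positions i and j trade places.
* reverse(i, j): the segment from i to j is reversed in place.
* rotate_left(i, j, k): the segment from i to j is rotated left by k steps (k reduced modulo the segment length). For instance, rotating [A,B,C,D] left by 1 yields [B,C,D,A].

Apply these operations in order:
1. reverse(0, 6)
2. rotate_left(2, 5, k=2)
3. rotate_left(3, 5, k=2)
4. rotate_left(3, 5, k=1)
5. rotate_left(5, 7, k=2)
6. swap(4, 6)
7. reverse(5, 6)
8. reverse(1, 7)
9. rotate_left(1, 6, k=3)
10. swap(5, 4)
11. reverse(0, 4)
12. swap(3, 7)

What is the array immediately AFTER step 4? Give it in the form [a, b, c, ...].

After 1 (reverse(0, 6)): [E, C, A, H, G, B, F, D]
After 2 (rotate_left(2, 5, k=2)): [E, C, G, B, A, H, F, D]
After 3 (rotate_left(3, 5, k=2)): [E, C, G, H, B, A, F, D]
After 4 (rotate_left(3, 5, k=1)): [E, C, G, B, A, H, F, D]

Answer: [E, C, G, B, A, H, F, D]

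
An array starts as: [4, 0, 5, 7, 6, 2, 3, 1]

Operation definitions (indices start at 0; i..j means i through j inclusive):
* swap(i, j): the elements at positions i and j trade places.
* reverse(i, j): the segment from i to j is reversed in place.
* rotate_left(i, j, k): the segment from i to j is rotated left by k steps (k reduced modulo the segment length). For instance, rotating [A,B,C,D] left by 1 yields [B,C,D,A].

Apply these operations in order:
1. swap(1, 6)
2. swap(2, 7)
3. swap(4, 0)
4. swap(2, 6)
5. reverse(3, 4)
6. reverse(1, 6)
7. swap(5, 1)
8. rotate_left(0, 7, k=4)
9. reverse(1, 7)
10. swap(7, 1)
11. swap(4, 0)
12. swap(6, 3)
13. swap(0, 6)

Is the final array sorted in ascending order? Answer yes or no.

Answer: yes

Derivation:
After 1 (swap(1, 6)): [4, 3, 5, 7, 6, 2, 0, 1]
After 2 (swap(2, 7)): [4, 3, 1, 7, 6, 2, 0, 5]
After 3 (swap(4, 0)): [6, 3, 1, 7, 4, 2, 0, 5]
After 4 (swap(2, 6)): [6, 3, 0, 7, 4, 2, 1, 5]
After 5 (reverse(3, 4)): [6, 3, 0, 4, 7, 2, 1, 5]
After 6 (reverse(1, 6)): [6, 1, 2, 7, 4, 0, 3, 5]
After 7 (swap(5, 1)): [6, 0, 2, 7, 4, 1, 3, 5]
After 8 (rotate_left(0, 7, k=4)): [4, 1, 3, 5, 6, 0, 2, 7]
After 9 (reverse(1, 7)): [4, 7, 2, 0, 6, 5, 3, 1]
After 10 (swap(7, 1)): [4, 1, 2, 0, 6, 5, 3, 7]
After 11 (swap(4, 0)): [6, 1, 2, 0, 4, 5, 3, 7]
After 12 (swap(6, 3)): [6, 1, 2, 3, 4, 5, 0, 7]
After 13 (swap(0, 6)): [0, 1, 2, 3, 4, 5, 6, 7]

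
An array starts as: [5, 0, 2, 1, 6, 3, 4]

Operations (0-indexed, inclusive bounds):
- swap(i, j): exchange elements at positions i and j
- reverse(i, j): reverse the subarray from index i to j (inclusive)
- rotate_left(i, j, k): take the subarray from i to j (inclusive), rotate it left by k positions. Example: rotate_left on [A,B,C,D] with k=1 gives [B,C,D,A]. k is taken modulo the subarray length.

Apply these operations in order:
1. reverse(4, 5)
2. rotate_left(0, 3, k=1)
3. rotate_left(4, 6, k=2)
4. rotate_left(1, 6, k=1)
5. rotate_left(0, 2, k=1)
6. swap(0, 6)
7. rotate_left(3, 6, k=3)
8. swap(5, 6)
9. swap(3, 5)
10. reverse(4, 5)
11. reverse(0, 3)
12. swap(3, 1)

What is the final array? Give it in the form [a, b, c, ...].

Answer: [6, 2, 5, 0, 1, 4, 3]

Derivation:
After 1 (reverse(4, 5)): [5, 0, 2, 1, 3, 6, 4]
After 2 (rotate_left(0, 3, k=1)): [0, 2, 1, 5, 3, 6, 4]
After 3 (rotate_left(4, 6, k=2)): [0, 2, 1, 5, 4, 3, 6]
After 4 (rotate_left(1, 6, k=1)): [0, 1, 5, 4, 3, 6, 2]
After 5 (rotate_left(0, 2, k=1)): [1, 5, 0, 4, 3, 6, 2]
After 6 (swap(0, 6)): [2, 5, 0, 4, 3, 6, 1]
After 7 (rotate_left(3, 6, k=3)): [2, 5, 0, 1, 4, 3, 6]
After 8 (swap(5, 6)): [2, 5, 0, 1, 4, 6, 3]
After 9 (swap(3, 5)): [2, 5, 0, 6, 4, 1, 3]
After 10 (reverse(4, 5)): [2, 5, 0, 6, 1, 4, 3]
After 11 (reverse(0, 3)): [6, 0, 5, 2, 1, 4, 3]
After 12 (swap(3, 1)): [6, 2, 5, 0, 1, 4, 3]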